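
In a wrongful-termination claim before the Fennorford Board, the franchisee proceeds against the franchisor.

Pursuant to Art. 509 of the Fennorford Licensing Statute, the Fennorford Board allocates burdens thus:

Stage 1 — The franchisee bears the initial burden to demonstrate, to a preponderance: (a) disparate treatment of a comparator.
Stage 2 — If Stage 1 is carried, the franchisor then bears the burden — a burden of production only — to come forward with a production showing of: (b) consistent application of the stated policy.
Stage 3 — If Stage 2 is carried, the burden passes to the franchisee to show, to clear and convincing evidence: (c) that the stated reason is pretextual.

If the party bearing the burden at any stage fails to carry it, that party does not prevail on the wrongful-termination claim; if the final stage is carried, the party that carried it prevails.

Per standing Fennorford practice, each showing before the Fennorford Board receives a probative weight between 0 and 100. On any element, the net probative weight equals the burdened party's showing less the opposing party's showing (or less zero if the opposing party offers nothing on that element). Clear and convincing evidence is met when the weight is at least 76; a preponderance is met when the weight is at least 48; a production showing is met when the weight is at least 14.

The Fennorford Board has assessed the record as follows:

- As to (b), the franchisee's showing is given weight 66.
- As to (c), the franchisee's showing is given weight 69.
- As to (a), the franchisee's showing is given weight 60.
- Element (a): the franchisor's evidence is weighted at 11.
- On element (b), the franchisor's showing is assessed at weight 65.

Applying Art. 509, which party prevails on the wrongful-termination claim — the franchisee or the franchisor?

franchisee

Stage 1 (franchisee, a preponderance, weight is at least 48): (a) net 60−11=49 ≥ 48 — meets.
  All elements met. The burden passes to the franchisor.
Stage 2 (franchisor, a production showing, weight is at least 14): (b) net 65−66=-1 < 14 — fails.
  The franchisor does not carry Stage 2.
So the franchisee prevails.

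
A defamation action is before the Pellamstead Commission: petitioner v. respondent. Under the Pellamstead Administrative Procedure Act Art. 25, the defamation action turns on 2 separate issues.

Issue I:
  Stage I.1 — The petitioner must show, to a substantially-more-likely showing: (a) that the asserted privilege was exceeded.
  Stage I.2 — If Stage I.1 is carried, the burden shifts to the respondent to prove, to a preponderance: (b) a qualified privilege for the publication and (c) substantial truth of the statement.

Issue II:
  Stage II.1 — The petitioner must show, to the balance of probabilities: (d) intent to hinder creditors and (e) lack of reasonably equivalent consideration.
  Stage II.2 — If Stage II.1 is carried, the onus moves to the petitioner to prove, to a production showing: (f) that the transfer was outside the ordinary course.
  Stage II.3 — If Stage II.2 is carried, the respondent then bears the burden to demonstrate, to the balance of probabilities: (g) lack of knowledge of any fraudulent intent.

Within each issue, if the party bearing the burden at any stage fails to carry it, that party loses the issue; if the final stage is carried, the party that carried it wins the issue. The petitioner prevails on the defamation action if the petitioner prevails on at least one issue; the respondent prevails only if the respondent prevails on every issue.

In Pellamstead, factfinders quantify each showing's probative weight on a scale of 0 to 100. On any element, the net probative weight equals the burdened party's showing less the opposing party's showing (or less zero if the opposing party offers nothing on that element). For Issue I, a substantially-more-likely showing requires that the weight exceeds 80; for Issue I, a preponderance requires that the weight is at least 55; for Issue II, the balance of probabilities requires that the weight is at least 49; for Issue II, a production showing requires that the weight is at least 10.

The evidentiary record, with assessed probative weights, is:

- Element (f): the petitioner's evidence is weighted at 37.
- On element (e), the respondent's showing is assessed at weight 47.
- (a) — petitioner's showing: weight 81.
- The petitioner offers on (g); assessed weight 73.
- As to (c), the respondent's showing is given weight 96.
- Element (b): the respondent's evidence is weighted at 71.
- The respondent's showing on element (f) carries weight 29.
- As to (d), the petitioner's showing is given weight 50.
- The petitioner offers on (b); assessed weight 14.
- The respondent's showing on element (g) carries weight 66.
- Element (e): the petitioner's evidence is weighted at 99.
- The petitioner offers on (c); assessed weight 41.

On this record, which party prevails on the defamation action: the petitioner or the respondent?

— Issue I —
At Stage I.1 the petitioner must meet a substantially-more-likely showing (weight exceeds 80): on (a) the weight is 81, > 80, so (a) meets the standard.
  Stage I.1 is satisfied; the onus moves to the respondent.
At Stage I.2 the respondent must meet a preponderance (weight is at least 55): on (b) the weight is 71 less the opposing 14 gives net 57, ≥ 55, so (b) meets the standard; on (c) the weight is 96 less the opposing 41 gives net 55, ≥ 55, so (c) meets the standard.
  The respondent carries the last stage.
All stages carried — the respondent prevails on this issue.
— Issue II —
Stage II.1 (petitioner, the balance of probabilities, weight is at least 49): (d) 50 ≥ 49 — meets; (e) net 99−47=52 ≥ 49 — meets.
  All elements met. The petitioner retains the burden for Stage II.2.
Stage II.2 (petitioner, a production showing, weight is at least 10): (f) net 37−29=8 < 10 — fails.
  The petitioner does not carry Stage II.2.
The analysis ends at Stage II.2; the respondent prevails on this issue.
Per-issue: Issue I → respondent; Issue II → respondent. The petitioner must prevail on at least one issue; overall, the respondent prevails.

respondent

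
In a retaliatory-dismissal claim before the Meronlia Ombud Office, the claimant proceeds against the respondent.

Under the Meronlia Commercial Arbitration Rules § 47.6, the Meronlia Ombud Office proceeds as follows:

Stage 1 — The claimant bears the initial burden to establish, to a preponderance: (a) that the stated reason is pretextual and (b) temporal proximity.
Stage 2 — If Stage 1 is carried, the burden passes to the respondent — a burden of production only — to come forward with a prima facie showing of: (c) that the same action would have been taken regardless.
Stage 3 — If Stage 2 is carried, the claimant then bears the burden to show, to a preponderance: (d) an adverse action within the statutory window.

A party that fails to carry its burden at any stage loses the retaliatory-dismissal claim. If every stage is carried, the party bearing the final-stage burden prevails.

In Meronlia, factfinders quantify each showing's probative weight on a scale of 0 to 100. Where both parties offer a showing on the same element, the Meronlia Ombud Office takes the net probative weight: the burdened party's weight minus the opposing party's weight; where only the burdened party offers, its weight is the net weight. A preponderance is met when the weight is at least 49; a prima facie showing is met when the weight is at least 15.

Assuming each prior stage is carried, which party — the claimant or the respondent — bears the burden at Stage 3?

claimant

Stage 3's rule assigns the burden to the claimant (to a preponderance).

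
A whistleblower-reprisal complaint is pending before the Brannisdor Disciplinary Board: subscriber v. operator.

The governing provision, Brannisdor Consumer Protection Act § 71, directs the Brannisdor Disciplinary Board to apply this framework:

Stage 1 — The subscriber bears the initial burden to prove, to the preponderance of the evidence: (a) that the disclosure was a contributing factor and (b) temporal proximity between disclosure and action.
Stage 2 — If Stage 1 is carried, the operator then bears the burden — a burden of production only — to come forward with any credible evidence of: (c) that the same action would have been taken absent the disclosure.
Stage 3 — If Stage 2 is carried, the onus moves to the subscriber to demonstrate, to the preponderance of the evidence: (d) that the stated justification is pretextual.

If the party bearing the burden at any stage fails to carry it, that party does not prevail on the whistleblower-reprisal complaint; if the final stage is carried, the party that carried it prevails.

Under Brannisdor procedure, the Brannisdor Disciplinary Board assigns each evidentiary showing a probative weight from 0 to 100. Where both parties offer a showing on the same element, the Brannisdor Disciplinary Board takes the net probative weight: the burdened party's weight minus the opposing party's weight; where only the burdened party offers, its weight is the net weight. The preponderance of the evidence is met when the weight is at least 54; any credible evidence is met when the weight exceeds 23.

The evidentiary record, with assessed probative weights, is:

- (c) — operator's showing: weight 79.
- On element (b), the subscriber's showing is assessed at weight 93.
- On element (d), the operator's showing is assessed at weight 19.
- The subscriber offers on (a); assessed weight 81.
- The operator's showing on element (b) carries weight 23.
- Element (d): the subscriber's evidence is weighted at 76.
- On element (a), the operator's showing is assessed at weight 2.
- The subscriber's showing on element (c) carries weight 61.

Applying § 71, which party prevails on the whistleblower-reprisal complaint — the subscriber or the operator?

subscriber

Stage 1 — burden on subscriber; standard: the preponderance of the evidence (weight is at least 54).
    (a): 81 − 2 = 79 ≥ 54 [met]
    (b): 93 − 23 = 70 ≥ 54 [met]
  Stage 1 is satisfied; the onus moves to the operator.
Stage 2 — burden on operator; standard: any credible evidence (weight exceeds 23).
    (c): 79 − 61 = 18 ≤ 23 [not met]
  Not every element is met, so the operator fails to carry Stage 2.
The analysis ends at Stage 2; the subscriber prevails.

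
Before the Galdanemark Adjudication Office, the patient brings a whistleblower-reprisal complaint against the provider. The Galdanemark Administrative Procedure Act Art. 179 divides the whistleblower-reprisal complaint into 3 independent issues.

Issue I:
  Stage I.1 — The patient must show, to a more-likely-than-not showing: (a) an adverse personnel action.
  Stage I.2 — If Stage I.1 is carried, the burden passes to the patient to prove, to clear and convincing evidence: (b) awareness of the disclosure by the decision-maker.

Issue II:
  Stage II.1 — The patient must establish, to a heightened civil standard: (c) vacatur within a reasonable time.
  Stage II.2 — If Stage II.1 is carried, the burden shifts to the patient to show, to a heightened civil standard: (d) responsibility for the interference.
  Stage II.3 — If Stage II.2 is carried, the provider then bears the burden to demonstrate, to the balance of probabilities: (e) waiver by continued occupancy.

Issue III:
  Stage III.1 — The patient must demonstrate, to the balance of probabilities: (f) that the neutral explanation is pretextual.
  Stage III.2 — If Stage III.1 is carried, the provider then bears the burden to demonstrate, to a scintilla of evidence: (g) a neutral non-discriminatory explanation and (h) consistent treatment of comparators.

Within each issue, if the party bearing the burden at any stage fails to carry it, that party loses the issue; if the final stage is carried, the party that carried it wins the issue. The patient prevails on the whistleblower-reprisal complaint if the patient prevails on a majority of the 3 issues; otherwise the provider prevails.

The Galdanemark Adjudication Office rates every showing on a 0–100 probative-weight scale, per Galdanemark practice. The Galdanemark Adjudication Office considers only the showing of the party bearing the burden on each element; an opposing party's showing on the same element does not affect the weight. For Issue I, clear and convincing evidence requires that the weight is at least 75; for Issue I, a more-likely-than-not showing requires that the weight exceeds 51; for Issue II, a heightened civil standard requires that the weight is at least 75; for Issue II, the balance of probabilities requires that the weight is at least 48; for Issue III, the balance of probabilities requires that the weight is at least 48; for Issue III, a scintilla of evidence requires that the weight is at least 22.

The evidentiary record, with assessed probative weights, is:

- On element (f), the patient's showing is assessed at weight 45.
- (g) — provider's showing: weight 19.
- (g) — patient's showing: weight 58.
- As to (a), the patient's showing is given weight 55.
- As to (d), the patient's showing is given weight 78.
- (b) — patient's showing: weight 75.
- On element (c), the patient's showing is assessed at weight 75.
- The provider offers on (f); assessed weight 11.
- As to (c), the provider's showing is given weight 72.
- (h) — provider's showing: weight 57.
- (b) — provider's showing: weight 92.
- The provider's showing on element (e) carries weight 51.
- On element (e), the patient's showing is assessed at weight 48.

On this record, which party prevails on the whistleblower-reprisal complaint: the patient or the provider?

— Issue I —
At Stage I.1 the patient must meet a more-likely-than-not showing (weight exceeds 51): on (a) the weight is 55, which does exceed 51, so (a) meets the standard.
  Stage I.1 carried; the burden remains with the patient.
At Stage I.2 the patient must meet clear and convincing evidence (weight is at least 75): on (b) the weight is 75 (the provider's 92 is given no effect), ≥ 75, so (b) meets the standard.
  The patient carries the last stage.
All stages carried — the patient prevails on this issue.
— Issue II —
At Stage II.1 the patient must meet a heightened civil standard (weight is at least 75): on (c) the weight is 75 (the provider's 72 is given no effect), which does reach 75, so (c) meets the standard.
  Stage II.1 is satisfied; the patient continues to bear the burden.
At Stage II.2 the patient must meet a heightened civil standard (weight is at least 75): on (d) the weight is 78, which does reach 75, so (d) meets the standard.
  All elements met. The burden passes to the provider.
At Stage II.3 the provider must meet the balance of probabilities (weight is at least 48): on (e) the weight is 51 (the patient's 48 is given no effect), which does reach 48, so (e) meets the standard.
  Stage II.3 carried; the final stage is satisfied.
Every stage carried; the provider prevails on this issue.
— Issue III —
At Stage III.1 the patient must meet the balance of probabilities (weight is at least 48): on (f) the weight is 45 (the provider's 11 is given no effect), < 48, so (f) does not meet the standard.
  The patient does not carry Stage III.1.
The analysis ends at Stage III.1; the provider prevails on this issue.
Per-issue: Issue I → patient; Issue II → provider; Issue III → provider. The patient must prevail on a majority of issues; overall, the provider prevails.

provider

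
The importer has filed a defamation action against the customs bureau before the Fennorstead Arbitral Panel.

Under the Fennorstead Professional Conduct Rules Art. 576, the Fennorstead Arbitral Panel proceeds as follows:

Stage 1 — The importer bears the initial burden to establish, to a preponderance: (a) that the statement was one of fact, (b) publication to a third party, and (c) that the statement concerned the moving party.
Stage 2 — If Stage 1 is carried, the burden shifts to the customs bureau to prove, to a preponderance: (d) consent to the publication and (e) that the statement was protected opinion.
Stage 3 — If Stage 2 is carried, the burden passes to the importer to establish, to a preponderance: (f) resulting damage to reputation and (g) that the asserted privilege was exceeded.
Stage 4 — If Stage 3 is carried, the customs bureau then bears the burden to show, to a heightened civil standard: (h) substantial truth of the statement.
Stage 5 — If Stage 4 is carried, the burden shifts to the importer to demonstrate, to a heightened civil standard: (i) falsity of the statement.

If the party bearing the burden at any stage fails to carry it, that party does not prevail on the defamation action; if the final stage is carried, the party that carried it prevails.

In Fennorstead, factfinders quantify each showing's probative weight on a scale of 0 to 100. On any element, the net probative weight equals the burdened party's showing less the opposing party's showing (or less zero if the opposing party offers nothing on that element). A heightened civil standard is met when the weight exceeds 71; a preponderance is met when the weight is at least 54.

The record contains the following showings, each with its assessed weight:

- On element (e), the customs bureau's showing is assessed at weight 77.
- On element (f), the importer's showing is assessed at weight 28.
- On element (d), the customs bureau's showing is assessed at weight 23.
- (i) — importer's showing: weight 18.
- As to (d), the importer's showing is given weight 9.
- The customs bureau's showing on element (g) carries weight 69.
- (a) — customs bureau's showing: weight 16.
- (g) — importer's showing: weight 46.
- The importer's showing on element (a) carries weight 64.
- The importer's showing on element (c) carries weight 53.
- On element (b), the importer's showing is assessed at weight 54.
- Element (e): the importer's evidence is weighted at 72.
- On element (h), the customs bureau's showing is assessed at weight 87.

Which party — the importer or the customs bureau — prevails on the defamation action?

Stage 1 (importer, a preponderance, weight is at least 54): (a) net 64−16=48 < 54 — fails; (b) 54 ≥ 54 — meets; (c) 53 < 54 — fails.
  Stage 1 not carried; the importer fails its burden.
So the customs bureau prevails.

customs bureau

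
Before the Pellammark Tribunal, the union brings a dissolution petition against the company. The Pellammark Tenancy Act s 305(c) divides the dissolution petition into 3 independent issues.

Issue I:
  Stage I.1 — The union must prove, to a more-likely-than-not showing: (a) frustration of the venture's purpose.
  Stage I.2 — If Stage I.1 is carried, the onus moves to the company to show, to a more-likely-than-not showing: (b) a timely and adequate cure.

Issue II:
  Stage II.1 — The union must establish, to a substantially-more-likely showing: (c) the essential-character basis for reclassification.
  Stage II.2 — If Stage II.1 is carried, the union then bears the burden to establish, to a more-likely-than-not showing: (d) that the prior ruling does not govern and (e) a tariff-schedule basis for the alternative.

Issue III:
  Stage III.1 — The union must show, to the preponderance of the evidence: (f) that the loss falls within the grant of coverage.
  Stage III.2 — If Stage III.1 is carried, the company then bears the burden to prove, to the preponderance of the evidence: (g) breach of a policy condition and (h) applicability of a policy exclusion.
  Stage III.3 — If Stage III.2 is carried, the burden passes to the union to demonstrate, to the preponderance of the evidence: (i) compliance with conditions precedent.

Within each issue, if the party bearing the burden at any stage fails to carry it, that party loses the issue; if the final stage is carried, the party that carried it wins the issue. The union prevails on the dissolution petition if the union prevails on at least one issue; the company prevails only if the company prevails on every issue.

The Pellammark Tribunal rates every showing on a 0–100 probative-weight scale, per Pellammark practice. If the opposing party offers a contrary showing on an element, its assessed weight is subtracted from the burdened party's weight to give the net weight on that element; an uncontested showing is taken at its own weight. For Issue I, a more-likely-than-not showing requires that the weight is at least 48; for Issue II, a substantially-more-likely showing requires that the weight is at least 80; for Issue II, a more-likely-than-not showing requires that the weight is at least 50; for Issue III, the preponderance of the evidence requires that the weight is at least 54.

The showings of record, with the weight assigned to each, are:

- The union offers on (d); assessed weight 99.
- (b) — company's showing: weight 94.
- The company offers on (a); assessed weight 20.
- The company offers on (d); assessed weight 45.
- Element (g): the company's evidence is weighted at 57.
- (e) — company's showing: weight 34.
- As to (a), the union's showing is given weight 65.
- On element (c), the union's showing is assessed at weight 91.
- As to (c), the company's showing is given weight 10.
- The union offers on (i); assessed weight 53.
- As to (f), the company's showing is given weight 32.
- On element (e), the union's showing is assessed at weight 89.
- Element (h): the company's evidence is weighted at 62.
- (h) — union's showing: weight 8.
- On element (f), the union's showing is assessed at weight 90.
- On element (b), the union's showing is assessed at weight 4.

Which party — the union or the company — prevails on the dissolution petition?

union

— Issue I —
Stage I.1 — burden on union; standard: a more-likely-than-not showing (weight is at least 48).
    (a): 65 − 20 = 45 < 48 [not met]
  The union does not carry Stage I.1.
So the company prevails on this issue.
— Issue II —
Stage II.1 — burden on union; standard: a substantially-more-likely showing (weight is at least 80).
    (c): 91 − 10 = 81 ≥ 80 [met]
  Stage II.1 carried; the burden remains with the union.
Stage II.2 — burden on union; standard: a more-likely-than-not showing (weight is at least 50).
    (d): 99 − 45 = 54 ≥ 50 [met]
    (e): 89 − 34 = 55 ≥ 50 [met]
  All elements met at the final stage.
Every stage carried; the union prevails on this issue.
— Issue III —
Stage III.1 (union, the preponderance of the evidence, weight is at least 54): (f) net 90−32=58 ≥ 54 — meets.
  All elements met. The burden passes to the company.
Stage III.2 (company, the preponderance of the evidence, weight is at least 54): (g) 57 ≥ 54 — meets; (h) net 62−8=54 ≥ 54 — meets.
  All elements met. The burden passes to the union.
Stage III.3 (union, the preponderance of the evidence, weight is at least 54): (i) 53 < 54 — fails.
  Stage III.3 not carried; the union fails its burden.
The analysis ends at Stage III.3; the company prevails on this issue.
Per-issue: Issue I → company; Issue II → union; Issue III → company. The union must prevail on at least one issue; overall, the union prevails.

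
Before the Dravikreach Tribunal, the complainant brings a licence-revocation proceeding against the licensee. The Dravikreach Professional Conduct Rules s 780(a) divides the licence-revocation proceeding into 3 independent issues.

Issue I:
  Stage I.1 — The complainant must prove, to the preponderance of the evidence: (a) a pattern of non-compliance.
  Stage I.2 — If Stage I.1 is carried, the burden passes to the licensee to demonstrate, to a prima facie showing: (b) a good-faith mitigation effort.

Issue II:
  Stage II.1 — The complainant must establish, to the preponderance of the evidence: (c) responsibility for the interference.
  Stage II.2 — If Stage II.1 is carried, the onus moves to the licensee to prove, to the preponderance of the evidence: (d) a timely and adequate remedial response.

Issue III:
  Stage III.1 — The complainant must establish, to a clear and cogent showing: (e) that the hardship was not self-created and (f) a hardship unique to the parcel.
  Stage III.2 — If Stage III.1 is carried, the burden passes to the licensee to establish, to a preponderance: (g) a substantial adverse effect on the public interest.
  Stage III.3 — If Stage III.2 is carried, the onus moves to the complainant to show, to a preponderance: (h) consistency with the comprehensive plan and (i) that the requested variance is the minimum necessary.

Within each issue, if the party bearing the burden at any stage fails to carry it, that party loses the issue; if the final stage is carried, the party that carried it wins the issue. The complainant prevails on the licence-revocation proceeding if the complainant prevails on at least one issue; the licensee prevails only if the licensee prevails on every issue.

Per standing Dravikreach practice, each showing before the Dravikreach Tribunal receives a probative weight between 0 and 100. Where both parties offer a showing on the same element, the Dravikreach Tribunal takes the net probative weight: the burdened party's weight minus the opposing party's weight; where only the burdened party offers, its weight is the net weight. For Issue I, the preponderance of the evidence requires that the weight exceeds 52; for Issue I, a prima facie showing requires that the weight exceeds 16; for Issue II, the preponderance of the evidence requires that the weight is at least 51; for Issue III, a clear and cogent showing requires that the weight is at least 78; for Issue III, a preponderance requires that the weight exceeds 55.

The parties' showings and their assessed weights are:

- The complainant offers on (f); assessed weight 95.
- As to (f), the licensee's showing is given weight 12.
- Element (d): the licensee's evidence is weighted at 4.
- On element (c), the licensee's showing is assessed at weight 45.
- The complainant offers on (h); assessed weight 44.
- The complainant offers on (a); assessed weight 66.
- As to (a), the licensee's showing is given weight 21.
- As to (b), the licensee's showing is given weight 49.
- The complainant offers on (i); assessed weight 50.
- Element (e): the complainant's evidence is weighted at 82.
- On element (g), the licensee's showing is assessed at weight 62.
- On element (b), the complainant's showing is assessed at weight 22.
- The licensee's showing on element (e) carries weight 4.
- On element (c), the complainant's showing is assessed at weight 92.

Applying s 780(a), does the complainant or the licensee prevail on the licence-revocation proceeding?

licensee

— Issue I —
At Stage I.1 the complainant must meet the preponderance of the evidence (weight exceeds 52): on (a) the weight is 66 less the opposing 21 gives net 45, ≤ 52, so (a) does not meet the standard.
  The complainant does not carry Stage I.1.
The analysis ends at Stage I.1; the licensee prevails on this issue.
— Issue II —
Stage II.1 (complainant, the preponderance of the evidence, weight is at least 51): (c) net 92−45=47 < 51 — fails.
  Not every element is met, so the complainant fails to carry Stage II.1.
The analysis ends at Stage II.1; the licensee prevails on this issue.
— Issue III —
Stage III.1 (complainant, a clear and cogent showing, weight is at least 78): (e) net 82−4=78 ≥ 78 — meets; (f) net 95−12=83 ≥ 78 — meets.
  Stage III.1 carried; the burden shifts to the licensee.
Stage III.2 (licensee, a preponderance, weight exceeds 55): (g) 62 > 55 — meets.
  All elements met. The burden passes to the complainant.
Stage III.3 (complainant, a preponderance, weight exceeds 55): (h) 44 ≤ 55 — fails; (i) 50 ≤ 55 — fails.
  Stage III.3 not carried; the complainant fails its burden.
So the licensee prevails on this issue.
Per-issue: Issue I → licensee; Issue II → licensee; Issue III → licensee. The complainant must prevail on at least one issue; overall, the licensee prevails.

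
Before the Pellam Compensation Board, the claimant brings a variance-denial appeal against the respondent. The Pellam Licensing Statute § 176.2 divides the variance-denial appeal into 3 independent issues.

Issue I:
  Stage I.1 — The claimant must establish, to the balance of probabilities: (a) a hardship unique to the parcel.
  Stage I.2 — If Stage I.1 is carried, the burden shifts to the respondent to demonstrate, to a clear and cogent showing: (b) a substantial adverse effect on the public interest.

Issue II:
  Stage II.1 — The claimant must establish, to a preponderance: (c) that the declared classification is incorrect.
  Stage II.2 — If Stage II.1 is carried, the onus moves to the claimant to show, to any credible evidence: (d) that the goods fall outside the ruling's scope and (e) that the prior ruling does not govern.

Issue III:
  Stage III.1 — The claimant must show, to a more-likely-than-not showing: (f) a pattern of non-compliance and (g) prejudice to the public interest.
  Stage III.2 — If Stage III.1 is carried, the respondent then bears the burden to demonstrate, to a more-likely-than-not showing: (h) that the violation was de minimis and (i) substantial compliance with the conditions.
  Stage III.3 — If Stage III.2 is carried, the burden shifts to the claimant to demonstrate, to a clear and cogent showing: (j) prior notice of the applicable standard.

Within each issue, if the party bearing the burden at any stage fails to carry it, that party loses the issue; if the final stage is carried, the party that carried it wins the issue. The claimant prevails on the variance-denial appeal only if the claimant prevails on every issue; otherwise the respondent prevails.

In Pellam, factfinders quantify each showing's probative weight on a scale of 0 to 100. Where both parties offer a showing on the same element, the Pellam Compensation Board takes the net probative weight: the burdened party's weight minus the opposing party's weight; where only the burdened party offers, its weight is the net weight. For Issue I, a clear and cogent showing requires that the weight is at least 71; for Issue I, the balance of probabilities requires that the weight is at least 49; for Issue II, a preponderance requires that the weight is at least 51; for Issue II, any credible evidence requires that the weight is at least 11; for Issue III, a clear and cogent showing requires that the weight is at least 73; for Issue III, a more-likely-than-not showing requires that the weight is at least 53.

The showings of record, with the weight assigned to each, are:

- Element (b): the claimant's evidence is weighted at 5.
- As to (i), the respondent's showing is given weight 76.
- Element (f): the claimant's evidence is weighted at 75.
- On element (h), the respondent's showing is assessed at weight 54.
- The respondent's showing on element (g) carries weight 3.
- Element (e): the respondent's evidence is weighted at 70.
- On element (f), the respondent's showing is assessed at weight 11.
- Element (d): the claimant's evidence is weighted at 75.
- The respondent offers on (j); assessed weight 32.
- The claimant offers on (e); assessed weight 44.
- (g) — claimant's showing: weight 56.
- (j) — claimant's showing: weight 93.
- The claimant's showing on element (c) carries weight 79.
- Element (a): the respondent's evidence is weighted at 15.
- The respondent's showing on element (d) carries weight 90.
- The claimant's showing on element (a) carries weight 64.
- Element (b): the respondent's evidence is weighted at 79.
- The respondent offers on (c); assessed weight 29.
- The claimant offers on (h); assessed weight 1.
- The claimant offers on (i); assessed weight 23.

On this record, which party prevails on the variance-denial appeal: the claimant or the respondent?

respondent

— Issue I —
Stage I.1 (claimant, the balance of probabilities, weight is at least 49): (a) net 64−15=49 ≥ 49 — meets.
  The claimant carries Stage I.1; the respondent now bears the burden.
Stage I.2 (respondent, a clear and cogent showing, weight is at least 71): (b) net 79−5=74 ≥ 71 — meets.
  The respondent carries the last stage.
All stages carried — the respondent prevails on this issue.
— Issue II —
At Stage II.1 the claimant must meet a preponderance (weight is at least 51): on (c) the weight is 79 less the opposing 29 gives net 50, < 51, so (c) does not meet the standard.
  The claimant does not carry Stage II.1.
The analysis ends at Stage II.1; the respondent prevails on this issue.
— Issue III —
Stage III.1 (claimant, a more-likely-than-not showing, weight is at least 53): (f) net 75−11=64 ≥ 53 — meets; (g) net 56−3=53 ≥ 53 — meets.
  Stage III.1 is satisfied; the onus moves to the respondent.
Stage III.2 (respondent, a more-likely-than-not showing, weight is at least 53): (h) net 54−1=53 ≥ 53 — meets; (i) net 76−23=53 ≥ 53 — meets.
  The respondent carries Stage III.2; the claimant now bears the burden.
Stage III.3 (claimant, a clear and cogent showing, weight is at least 73): (j) net 93−32=61 < 73 — fails.
  The claimant does not carry Stage III.3.
So the respondent prevails on this issue.
Per-issue: Issue I → respondent; Issue II → respondent; Issue III → respondent. The claimant must prevail on every issue; overall, the respondent prevails.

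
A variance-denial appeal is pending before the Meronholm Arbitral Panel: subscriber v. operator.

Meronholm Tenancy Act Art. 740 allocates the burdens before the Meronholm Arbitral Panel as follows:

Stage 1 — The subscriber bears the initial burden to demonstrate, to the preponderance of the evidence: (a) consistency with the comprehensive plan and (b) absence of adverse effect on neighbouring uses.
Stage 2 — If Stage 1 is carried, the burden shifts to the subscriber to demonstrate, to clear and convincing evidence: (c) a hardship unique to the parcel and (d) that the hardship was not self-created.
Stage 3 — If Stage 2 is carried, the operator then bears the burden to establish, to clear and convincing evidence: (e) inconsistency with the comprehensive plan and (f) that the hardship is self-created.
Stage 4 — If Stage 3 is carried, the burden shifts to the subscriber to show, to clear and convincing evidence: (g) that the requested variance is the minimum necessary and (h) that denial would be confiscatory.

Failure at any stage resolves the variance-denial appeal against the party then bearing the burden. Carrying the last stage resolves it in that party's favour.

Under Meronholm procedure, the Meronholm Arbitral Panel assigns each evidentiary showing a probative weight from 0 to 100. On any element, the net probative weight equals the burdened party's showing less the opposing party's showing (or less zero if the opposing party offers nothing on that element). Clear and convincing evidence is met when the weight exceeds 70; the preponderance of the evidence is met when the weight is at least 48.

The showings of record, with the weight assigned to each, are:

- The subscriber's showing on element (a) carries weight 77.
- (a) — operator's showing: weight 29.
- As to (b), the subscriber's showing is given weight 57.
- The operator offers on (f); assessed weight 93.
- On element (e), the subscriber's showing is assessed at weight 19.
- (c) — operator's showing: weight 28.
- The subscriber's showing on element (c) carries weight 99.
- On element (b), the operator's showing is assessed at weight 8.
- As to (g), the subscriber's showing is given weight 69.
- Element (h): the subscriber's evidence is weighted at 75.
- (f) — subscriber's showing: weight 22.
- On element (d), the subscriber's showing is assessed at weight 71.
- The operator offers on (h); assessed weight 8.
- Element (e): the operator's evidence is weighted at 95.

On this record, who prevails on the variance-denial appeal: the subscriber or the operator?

Stage 1 (subscriber, the preponderance of the evidence, weight is at least 48): (a) net 77−29=48 ≥ 48 — meets; (b) net 57−8=49 ≥ 48 — meets.
  All elements met. The subscriber retains the burden for Stage 2.
Stage 2 (subscriber, clear and convincing evidence, weight exceeds 70): (c) net 99−28=71 > 70 — meets; (d) 71 > 70 — meets.
  Stage 2 carried; the burden shifts to the operator.
Stage 3 (operator, clear and convincing evidence, weight exceeds 70): (e) net 95−19=76 > 70 — meets; (f) net 93−22=71 > 70 — meets.
  Stage 3 is satisfied; the onus moves to the subscriber.
Stage 4 (subscriber, clear and convincing evidence, weight exceeds 70): (g) 69 ≤ 70 — fails; (h) net 75−8=67 ≤ 70 — fails.
  Stage 4 not carried; the subscriber fails its burden.
The analysis ends at Stage 4; the operator prevails.

operator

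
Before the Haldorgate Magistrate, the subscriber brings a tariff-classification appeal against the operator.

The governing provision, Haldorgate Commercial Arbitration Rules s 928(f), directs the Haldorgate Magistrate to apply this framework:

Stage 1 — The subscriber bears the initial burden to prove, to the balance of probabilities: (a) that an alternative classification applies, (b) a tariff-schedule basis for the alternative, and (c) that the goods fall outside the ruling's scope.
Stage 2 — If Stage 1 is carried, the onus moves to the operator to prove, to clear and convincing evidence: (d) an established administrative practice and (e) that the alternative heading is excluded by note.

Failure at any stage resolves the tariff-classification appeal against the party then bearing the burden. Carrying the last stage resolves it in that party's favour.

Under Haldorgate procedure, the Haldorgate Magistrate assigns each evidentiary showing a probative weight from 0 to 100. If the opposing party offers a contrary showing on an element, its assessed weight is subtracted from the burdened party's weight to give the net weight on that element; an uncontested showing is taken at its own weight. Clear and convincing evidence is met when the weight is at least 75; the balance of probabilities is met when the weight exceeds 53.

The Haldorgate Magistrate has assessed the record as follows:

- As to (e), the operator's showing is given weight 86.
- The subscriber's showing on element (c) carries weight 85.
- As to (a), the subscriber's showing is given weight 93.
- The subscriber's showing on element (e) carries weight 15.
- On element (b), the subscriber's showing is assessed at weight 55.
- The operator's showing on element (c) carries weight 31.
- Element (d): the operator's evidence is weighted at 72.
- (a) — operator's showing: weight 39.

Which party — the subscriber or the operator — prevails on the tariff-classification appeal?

Stage 1 — burden on subscriber; standard: the balance of probabilities (weight exceeds 53).
    (a): 93 − 39 = 54 > 53 [met]
    (b): 55 > 53 [met]
    (c): 85 − 31 = 54 > 53 [met]
  All elements met. The burden passes to the operator.
Stage 2 — burden on operator; standard: clear and convincing evidence (weight is at least 75).
    (d): 72 < 75 [not met]
    (e): 86 − 15 = 71 < 75 [not met]
  Not every element is met, so the operator fails to carry Stage 2.
The subscriber prevails.

subscriber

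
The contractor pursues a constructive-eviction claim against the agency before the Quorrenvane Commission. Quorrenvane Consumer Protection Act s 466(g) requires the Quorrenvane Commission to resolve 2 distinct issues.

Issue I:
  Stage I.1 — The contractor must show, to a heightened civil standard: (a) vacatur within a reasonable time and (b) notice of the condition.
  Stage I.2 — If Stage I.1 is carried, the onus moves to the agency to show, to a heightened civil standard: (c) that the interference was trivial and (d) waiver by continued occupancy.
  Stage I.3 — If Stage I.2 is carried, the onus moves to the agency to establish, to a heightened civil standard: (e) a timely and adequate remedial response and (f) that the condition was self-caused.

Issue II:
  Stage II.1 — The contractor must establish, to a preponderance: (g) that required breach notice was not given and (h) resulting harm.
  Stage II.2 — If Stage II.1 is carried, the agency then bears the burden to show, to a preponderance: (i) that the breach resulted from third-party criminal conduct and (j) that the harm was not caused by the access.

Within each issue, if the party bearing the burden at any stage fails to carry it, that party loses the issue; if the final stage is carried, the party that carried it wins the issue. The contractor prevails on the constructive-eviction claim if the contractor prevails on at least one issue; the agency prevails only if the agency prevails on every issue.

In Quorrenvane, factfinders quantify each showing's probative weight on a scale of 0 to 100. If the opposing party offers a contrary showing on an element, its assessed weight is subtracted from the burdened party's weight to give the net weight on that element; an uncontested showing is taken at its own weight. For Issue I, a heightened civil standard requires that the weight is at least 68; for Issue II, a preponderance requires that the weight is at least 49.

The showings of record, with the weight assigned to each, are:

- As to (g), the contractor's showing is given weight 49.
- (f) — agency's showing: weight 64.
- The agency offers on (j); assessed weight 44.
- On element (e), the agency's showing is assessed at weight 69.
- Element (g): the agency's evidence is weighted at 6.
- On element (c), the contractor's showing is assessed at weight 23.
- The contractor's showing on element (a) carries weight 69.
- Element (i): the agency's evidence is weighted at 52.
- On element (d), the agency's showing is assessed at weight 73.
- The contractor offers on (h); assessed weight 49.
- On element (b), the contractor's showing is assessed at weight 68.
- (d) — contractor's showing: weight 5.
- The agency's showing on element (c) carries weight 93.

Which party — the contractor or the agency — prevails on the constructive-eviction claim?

contractor

— Issue I —
Stage I.1 (contractor, a heightened civil standard, weight is at least 68): (a) 69 ≥ 68 — meets; (b) 68 ≥ 68 — meets.
  Stage I.1 carried; the burden shifts to the agency.
Stage I.2 (agency, a heightened civil standard, weight is at least 68): (c) net 93−23=70 ≥ 68 — meets; (d) net 73−5=68 ≥ 68 — meets.
  Stage I.2 is satisfied; the agency continues to bear the burden.
Stage I.3 (agency, a heightened civil standard, weight is at least 68): (e) 69 ≥ 68 — meets; (f) 64 < 68 — fails.
  Not every element is met, so the agency fails to carry Stage I.3.
The analysis ends at Stage I.3; the contractor prevails on this issue.
— Issue II —
Stage II.1 — burden on contractor; standard: a preponderance (weight is at least 49).
    (g): 49 − 6 = 43 < 49 [not met]
    (h): 49 ≥ 49 [met]
  Stage II.1 not carried; the contractor fails its burden.
The agency prevails on this issue.
Per-issue: Issue I → contractor; Issue II → agency. The contractor must prevail on at least one issue; overall, the contractor prevails.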